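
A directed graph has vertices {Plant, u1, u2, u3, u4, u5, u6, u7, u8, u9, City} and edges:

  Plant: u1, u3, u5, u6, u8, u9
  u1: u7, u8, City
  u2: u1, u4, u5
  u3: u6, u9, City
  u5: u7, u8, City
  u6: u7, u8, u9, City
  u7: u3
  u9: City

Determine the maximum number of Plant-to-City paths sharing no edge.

Assign every edge capacity 1; by Menger, the answer equals the max flow.
Path Plant→u1→City (+1); total 1.
Path Plant→u3→City (+1); total 2.
Path Plant→u5→City (+1); total 3.
Path Plant→u6→City (+1); total 4.
Path Plant→u9→City (+1); total 5.
No residual Plant→City path; max flow = 5.
Certifying cut of size 5: {Plant→u1, Plant→u3, Plant→u5, Plant→u6, Plant→u9}.

5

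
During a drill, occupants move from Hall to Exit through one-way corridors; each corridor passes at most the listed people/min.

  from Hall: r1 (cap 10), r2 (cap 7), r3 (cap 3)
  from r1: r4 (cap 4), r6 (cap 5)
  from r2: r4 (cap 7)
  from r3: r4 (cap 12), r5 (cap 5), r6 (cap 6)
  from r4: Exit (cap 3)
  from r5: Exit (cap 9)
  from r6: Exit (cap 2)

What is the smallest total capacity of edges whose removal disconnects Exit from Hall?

Augment Hall→r1→r4→Exit: bottleneck 3, flow now 3.
Augment Hall→r1→r6→Exit: bottleneck 2, flow now 5.
Augment Hall→r3→r5→Exit: bottleneck 3, flow now 8.
No augmenting path remains; maximum flow = 8.
By max-flow min-cut, the minimum cut capacity equals the max flow.
In the residual graph, reachable from Hall: {Hall, r1, r2, r4, r6}.
Min-cut edges: Hall→r3 (3), r4→Exit (3), r6→Exit (2); capacity 3 + 3 + 2 = 8.

8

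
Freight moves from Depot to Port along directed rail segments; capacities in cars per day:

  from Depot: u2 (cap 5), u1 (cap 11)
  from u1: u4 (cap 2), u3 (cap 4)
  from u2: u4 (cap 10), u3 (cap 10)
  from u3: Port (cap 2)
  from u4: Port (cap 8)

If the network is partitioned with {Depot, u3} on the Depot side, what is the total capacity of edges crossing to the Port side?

18

Edges leaving {Depot, u3}: Depot→u1 (11), Depot→u2 (5), u3→Port (2).
Cut capacity = 11 + 5 + 2 = 18.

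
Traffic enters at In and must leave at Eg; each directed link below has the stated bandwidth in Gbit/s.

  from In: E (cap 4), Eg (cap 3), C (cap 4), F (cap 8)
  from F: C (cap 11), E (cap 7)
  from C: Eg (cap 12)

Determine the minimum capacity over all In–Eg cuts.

15

Augment In→Eg: bottleneck 3, flow now 3.
Augment In→C→Eg: bottleneck 4, flow now 7.
Augment In→F→C→Eg: bottleneck 8, flow now 15.
No augmenting path remains; maximum flow = 15.
By max-flow min-cut, the minimum cut capacity equals the max flow.
In the residual graph, reachable from In: {In, E}.
Min-cut edges: In→F (8), In→C (4), In→Eg (3); capacity 8 + 4 + 3 = 15.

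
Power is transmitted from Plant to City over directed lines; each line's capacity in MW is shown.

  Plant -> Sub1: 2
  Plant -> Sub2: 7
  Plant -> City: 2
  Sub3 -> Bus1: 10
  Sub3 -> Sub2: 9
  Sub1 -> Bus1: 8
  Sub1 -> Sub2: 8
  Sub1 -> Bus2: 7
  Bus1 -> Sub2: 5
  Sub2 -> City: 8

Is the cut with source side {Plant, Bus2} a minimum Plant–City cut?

Given cut capacity: 2 + 7 + 2 = 11.
Augment Plant→City: bottleneck 2, flow now 2.
Augment Plant→Sub2→City: bottleneck 7, flow now 9.
Augment Plant→Sub1→Sub2→City: bottleneck 1, flow now 10.
No augmenting path remains; maximum flow = 10.
In the residual graph, reachable from Plant: {Plant, Sub1, Bus1, Sub2, Bus2}.
Min-cut edges: Plant→City (2), Sub2→City (8); capacity 2 + 8 = 10.
Cut capacity 11 exceeds the max flow 10, so it is not minimum.

No — its capacity is 11, but the minimum cut has capacity 10.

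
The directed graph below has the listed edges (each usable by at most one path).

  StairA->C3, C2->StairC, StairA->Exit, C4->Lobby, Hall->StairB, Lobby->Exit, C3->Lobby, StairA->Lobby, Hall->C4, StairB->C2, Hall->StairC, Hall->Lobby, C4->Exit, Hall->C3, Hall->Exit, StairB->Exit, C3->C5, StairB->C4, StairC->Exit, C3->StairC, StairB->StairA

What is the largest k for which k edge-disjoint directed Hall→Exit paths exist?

Assign every edge capacity 1; by Menger, the answer equals the max flow.
Path Hall→Exit (+1); total 1.
Path Hall→StairB→Exit (+1); total 2.
Path Hall→Lobby→Exit (+1); total 3.
Path Hall→C4→Exit (+1); total 4.
Path Hall→StairC→Exit (+1); total 5.
No residual Hall→Exit path; max flow = 5.
Certifying cut of size 5: {Hall→C4, Hall→Exit, Hall→StairB, Lobby→Exit, StairC→Exit}.

5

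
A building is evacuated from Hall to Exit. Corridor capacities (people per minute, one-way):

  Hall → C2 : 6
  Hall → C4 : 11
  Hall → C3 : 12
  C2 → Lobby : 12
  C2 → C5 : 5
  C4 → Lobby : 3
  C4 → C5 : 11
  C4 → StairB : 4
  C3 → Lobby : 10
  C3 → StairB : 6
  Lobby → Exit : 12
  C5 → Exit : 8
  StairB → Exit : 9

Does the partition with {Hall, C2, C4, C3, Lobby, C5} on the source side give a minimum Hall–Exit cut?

Given cut capacity: 4 + 6 + 12 + 8 = 30.
Augment Hall→C2→Lobby→Exit: bottleneck 6, flow now 6.
Augment Hall→C4→Lobby→Exit: bottleneck 3, flow now 9.
Augment Hall→C4→C5→Exit: bottleneck 8, flow now 17.
Augment Hall→C3→Lobby→Exit: bottleneck 3, flow now 20.
Augment Hall→C3→StairB→Exit: bottleneck 6, flow now 26.
Augment Hall→C3→Lobby→C4→StairB→Exit: bottleneck 3, flow now 29. (uses reverse residual edge)
No augmenting path remains; maximum flow = 29.
In the residual graph, reachable from Hall: {Hall}.
Min-cut edges: Hall→C2 (6), Hall→C4 (11), Hall→C3 (12); capacity 6 + 11 + 12 = 29.
Cut capacity 30 exceeds the max flow 29, so it is not minimum.

No — its capacity is 30, but the minimum cut has capacity 29.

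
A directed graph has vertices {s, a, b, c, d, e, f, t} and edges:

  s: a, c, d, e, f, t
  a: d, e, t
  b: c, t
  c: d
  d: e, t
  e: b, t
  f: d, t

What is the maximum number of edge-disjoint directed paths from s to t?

Assign every edge capacity 1; by Menger, the answer equals the max flow.
Path s→t (+1); total 1.
Path s→a→t (+1); total 2.
Path s→d→t (+1); total 3.
Path s→e→t (+1); total 4.
Path s→f→t (+1); total 5.
Path s→c→d→e→b→t (+1); total 6.
No residual s→t path; max flow = 6.
Certifying cut of size 6: {s→a, s→c, s→d, s→e, s→f, s→t}.

6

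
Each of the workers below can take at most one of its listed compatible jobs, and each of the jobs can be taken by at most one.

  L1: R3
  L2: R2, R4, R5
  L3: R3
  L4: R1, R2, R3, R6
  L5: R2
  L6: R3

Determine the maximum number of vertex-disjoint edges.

4

Unit-capacity flow: source→left, listed edges, right→sink; max matching = max flow.
Augmenting path L1→R3 (+1); matched 1.
Augmenting path L2→R2 (+1); matched 2.
Augmenting path L4→R1 (+1); matched 3.
Augmenting path L5→R2→L2→R4 (+1); matched 4.
No augmenting path remains; maximum matching = 4.
König certificate: {L2, L4, L5, R3} is a vertex cover of size 4 (every listed pair touches it), so no matching can be larger.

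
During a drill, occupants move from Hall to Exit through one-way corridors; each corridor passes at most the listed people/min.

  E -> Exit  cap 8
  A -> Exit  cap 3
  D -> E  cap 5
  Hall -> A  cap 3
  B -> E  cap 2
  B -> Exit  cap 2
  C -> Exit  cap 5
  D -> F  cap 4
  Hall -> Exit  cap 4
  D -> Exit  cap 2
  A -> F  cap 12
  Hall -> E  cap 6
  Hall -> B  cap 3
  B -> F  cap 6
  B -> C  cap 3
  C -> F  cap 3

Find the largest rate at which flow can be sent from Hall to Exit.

Augment Hall→Exit: bottleneck 4, flow now 4.
Augment Hall→A→Exit: bottleneck 3, flow now 7.
Augment Hall→B→Exit: bottleneck 2, flow now 9.
Augment Hall→E→Exit: bottleneck 6, flow now 15.
Augment Hall→B→C→Exit: bottleneck 1, flow now 16.
No augmenting path remains; maximum flow = 16.
In the residual graph, reachable from Hall: {Hall}.
Min-cut edges: Hall→A (3), Hall→B (3), Hall→E (6), Hall→Exit (4); capacity 3 + 3 + 6 + 4 = 16.
This cut is saturated, so no flow can exceed 16.

16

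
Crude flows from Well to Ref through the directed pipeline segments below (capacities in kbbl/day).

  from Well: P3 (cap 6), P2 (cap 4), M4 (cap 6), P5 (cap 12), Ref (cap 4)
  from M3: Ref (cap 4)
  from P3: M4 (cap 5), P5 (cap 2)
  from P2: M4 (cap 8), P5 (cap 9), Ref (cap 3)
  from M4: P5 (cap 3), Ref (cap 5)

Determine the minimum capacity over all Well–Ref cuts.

12

Augment Well→Ref: bottleneck 4, flow now 4.
Augment Well→P2→Ref: bottleneck 3, flow now 7.
Augment Well→M4→Ref: bottleneck 5, flow now 12.
No augmenting path remains; maximum flow = 12.
By max-flow min-cut, the minimum cut capacity equals the max flow.
In the residual graph, reachable from Well: {Well, P3, P2, M4, P5}.
Min-cut edges: Well→Ref (4), P2→Ref (3), M4→Ref (5); capacity 4 + 3 + 5 = 12.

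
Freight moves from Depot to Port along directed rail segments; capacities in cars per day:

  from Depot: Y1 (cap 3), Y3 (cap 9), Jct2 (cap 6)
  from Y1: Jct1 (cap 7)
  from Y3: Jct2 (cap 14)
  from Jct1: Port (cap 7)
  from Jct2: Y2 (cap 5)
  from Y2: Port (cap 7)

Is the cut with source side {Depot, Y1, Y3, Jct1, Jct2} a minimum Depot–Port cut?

No — its capacity is 12, but the minimum cut has capacity 8.

Given cut capacity: 7 + 5 = 12.
Augment Depot→Y1→Jct1→Port: bottleneck 3, flow now 3.
Augment Depot→Jct2→Y2→Port: bottleneck 5, flow now 8.
No augmenting path remains; maximum flow = 8.
In the residual graph, reachable from Depot: {Depot, Y3, Jct2}.
Min-cut edges: Depot→Y1 (3), Jct2→Y2 (5); capacity 3 + 5 = 8.
Cut capacity 12 exceeds the max flow 8, so it is not minimum.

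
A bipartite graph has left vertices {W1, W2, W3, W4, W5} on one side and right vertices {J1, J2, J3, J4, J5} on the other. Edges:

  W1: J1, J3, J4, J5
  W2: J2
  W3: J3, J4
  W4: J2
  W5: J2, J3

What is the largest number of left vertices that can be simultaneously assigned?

Unit-capacity flow: source→left, listed edges, right→sink; max matching = max flow.
Augmenting path W1→J1 (+1); matched 1.
Augmenting path W2→J2 (+1); matched 2.
Augmenting path W3→J3 (+1); matched 3.
Augmenting path W5→J3→W3→J4 (+1); matched 4.
No augmenting path remains; maximum matching = 4.
König certificate: {W1, W3, W5, J2} is a vertex cover of size 4 (every listed pair touches it), so no matching can be larger.

4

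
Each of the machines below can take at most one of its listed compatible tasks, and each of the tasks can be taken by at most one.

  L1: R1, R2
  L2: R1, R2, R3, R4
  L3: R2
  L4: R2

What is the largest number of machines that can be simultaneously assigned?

Unit-capacity flow: source→left, listed edges, right→sink; max matching = max flow.
Augmenting path L1→R1 (+1); matched 1.
Augmenting path L2→R2 (+1); matched 2.
Augmenting path L3→R2→L2→R3 (+1); matched 3.
No augmenting path remains; maximum matching = 3.
König certificate: {L1, L2, R2} is a vertex cover of size 3 (every listed pair touches it), so no matching can be larger.

3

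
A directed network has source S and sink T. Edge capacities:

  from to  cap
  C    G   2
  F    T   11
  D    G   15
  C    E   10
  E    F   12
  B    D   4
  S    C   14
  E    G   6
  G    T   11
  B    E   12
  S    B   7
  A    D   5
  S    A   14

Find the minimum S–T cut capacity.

22

Augment S→C→G→T: bottleneck 2, flow now 2.
Augment S→A→D→G→T: bottleneck 5, flow now 7.
Augment S→B→D→G→T: bottleneck 4, flow now 11.
Augment S→B→E→F→T: bottleneck 3, flow now 14.
Augment S→C→E→F→T: bottleneck 8, flow now 22.
No augmenting path remains; maximum flow = 22.
By max-flow min-cut, the minimum cut capacity equals the max flow.
In the residual graph, reachable from S: {S, A, B, C, D, E, F, G}.
Min-cut edges: F→T (11), G→T (11); capacity 11 + 11 = 22.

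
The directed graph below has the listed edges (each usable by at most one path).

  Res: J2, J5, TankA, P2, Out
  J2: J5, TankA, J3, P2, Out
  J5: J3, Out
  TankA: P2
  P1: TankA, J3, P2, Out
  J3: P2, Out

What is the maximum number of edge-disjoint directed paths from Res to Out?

Assign every edge capacity 1; by Menger, the answer equals the max flow.
Path Res→Out (+1); total 1.
Path Res→J2→Out (+1); total 2.
Path Res→J5→Out (+1); total 3.
No residual Res→Out path; max flow = 3.
Certifying cut of size 3: {Res→J2, Res→J5, Res→Out}.

3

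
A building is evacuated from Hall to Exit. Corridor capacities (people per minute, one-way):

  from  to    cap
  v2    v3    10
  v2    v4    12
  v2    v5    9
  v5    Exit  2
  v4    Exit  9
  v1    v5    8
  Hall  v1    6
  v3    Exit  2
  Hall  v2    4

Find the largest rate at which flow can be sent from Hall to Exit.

6

Augment Hall→v1→v5→Exit: bottleneck 2, flow now 2.
Augment Hall→v2→v3→Exit: bottleneck 2, flow now 4.
Augment Hall→v2→v4→Exit: bottleneck 2, flow now 6.
No augmenting path remains; maximum flow = 6.
In the residual graph, reachable from Hall: {Hall, v1, v5}.
Min-cut edges: Hall→v2 (4), v5→Exit (2); capacity 4 + 2 = 6.
This cut is saturated, so no flow can exceed 6.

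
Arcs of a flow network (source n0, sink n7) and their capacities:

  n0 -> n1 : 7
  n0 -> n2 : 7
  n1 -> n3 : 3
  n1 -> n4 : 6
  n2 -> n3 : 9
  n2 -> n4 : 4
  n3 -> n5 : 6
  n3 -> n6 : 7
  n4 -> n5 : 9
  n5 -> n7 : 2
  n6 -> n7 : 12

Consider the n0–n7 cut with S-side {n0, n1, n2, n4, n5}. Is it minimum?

No — its capacity is 14, but the minimum cut has capacity 9.

Given cut capacity: 3 + 9 + 2 = 14.
Augment n0→n1→n3→n5→n7: bottleneck 2, flow now 2.
Augment n0→n1→n3→n6→n7: bottleneck 1, flow now 3.
Augment n0→n2→n3→n6→n7: bottleneck 6, flow now 9.
No augmenting path remains; maximum flow = 9.
In the residual graph, reachable from n0: {n0, n1, n2, n3, n4, n5}.
Min-cut edges: n3→n6 (7), n5→n7 (2); capacity 7 + 2 = 9.
Cut capacity 14 exceeds the max flow 9, so it is not minimum.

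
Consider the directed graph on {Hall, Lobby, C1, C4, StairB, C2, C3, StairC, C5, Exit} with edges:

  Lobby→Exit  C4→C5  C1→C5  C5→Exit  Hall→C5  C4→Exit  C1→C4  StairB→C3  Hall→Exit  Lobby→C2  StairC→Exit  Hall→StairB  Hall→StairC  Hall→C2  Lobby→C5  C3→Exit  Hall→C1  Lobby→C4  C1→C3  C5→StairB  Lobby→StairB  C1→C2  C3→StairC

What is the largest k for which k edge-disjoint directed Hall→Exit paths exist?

Assign every edge capacity 1; by Menger, the answer equals the max flow.
Path Hall→Exit (+1); total 1.
Path Hall→StairC→Exit (+1); total 2.
Path Hall→C5→Exit (+1); total 3.
Path Hall→C1→C4→Exit (+1); total 4.
Path Hall→StairB→C3→Exit (+1); total 5.
No residual Hall→Exit path; max flow = 5.
Certifying cut of size 5: {Hall→C1, Hall→C5, Hall→Exit, Hall→StairB, Hall→StairC}.

5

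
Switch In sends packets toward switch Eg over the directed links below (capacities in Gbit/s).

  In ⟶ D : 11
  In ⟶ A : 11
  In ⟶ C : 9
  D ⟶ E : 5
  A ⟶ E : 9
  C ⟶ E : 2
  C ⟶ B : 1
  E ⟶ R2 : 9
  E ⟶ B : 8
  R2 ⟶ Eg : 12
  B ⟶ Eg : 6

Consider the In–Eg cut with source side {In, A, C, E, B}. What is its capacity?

26

Edges leaving {In, A, C, E, B}: In→D (11), E→R2 (9), B→Eg (6).
Cut capacity = 11 + 9 + 6 = 26.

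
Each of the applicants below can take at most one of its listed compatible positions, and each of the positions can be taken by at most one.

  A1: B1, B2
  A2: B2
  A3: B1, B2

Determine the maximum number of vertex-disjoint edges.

Unit-capacity flow: source→left, listed edges, right→sink; max matching = max flow.
Augmenting path A1→B1 (+1); matched 1.
Augmenting path A2→B2 (+1); matched 2.
No augmenting path remains; maximum matching = 2.
König certificate: {B1, B2} is a vertex cover of size 2 (every listed pair touches it), so no matching can be larger.

2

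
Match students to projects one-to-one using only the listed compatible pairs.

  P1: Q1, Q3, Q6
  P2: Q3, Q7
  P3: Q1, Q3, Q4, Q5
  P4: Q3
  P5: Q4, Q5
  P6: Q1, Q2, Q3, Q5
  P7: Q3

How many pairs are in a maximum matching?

Unit-capacity flow: source→left, listed edges, right→sink; max matching = max flow.
Augmenting path P1→Q1 (+1); matched 1.
Augmenting path P2→Q3 (+1); matched 2.
Augmenting path P3→Q4 (+1); matched 3.
Augmenting path P5→Q5 (+1); matched 4.
Augmenting path P6→Q2 (+1); matched 5.
Augmenting path P4→Q3→P2→Q7 (+1); matched 6.
No augmenting path remains; maximum matching = 6.
König certificate: {P1, P2, P3, P5, P6, Q3} is a vertex cover of size 6 (every listed pair touches it), so no matching can be larger.

6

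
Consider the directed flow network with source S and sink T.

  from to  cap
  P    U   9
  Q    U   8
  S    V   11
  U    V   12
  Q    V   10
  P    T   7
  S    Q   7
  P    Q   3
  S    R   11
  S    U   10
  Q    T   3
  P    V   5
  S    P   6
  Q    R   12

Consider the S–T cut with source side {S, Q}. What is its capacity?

Edges leaving {S, Q}: S→P (6), S→R (11), S→U (10), S→V (11), Q→R (12), Q→U (8), Q→V (10), Q→T (3).
Cut capacity = 6 + 11 + 10 + 11 + 12 + 8 + 10 + 3 = 71.

71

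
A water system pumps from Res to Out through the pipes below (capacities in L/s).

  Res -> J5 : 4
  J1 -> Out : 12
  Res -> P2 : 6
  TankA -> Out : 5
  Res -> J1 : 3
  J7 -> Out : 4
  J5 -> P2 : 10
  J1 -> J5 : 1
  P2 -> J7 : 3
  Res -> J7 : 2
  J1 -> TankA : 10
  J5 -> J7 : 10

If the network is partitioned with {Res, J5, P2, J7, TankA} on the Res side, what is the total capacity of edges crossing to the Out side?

12

Edges leaving {Res, J5, P2, J7, TankA}: Res→J1 (3), J7→Out (4), TankA→Out (5).
Cut capacity = 3 + 4 + 5 = 12.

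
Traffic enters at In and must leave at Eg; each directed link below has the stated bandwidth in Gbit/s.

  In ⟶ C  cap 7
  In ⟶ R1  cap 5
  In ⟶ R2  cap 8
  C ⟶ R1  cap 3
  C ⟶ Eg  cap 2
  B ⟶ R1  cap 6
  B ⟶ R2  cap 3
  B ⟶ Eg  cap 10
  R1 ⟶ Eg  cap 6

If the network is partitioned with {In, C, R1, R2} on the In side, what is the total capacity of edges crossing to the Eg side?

Edges leaving {In, C, R1, R2}: C→Eg (2), R1→Eg (6).
Cut capacity = 2 + 6 = 8.

8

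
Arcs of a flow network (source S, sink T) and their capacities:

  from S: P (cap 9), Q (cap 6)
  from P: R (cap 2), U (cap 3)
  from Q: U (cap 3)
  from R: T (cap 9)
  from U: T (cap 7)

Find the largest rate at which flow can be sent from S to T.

Augment S→P→R→T: bottleneck 2, flow now 2.
Augment S→P→U→T: bottleneck 3, flow now 5.
Augment S→Q→U→T: bottleneck 3, flow now 8.
No augmenting path remains; maximum flow = 8.
In the residual graph, reachable from S: {S, P, Q}.
Min-cut edges: P→R (2), P→U (3), Q→U (3); capacity 2 + 3 + 3 = 8.
This cut is saturated, so no flow can exceed 8.

8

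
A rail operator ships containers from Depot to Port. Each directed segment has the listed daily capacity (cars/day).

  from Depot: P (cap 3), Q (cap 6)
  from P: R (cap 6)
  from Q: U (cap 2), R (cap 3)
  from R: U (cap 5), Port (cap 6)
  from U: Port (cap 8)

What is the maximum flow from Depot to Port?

8

Augment Depot→P→R→Port: bottleneck 3, flow now 3.
Augment Depot→Q→R→Port: bottleneck 3, flow now 6.
Augment Depot→Q→U→Port: bottleneck 2, flow now 8.
No augmenting path remains; maximum flow = 8.
In the residual graph, reachable from Depot: {Depot, Q}.
Min-cut edges: Depot→P (3), Q→R (3), Q→U (2); capacity 3 + 3 + 2 = 8.
This cut is saturated, so no flow can exceed 8.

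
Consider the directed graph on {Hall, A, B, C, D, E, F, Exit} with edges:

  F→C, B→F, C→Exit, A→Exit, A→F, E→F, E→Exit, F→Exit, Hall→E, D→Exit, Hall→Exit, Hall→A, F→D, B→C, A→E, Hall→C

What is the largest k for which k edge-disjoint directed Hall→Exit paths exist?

Assign every edge capacity 1; by Menger, the answer equals the max flow.
Path Hall→Exit (+1); total 1.
Path Hall→A→Exit (+1); total 2.
Path Hall→C→Exit (+1); total 3.
Path Hall→E→Exit (+1); total 4.
No residual Hall→Exit path; max flow = 4.
Certifying cut of size 4: {Hall→A, Hall→C, Hall→E, Hall→Exit}.

4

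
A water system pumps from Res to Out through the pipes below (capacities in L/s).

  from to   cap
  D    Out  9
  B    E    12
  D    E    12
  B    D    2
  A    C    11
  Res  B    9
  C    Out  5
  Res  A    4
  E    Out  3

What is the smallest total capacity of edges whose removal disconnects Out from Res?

9

Augment Res→A→C→Out: bottleneck 4, flow now 4.
Augment Res→B→D→Out: bottleneck 2, flow now 6.
Augment Res→B→E→Out: bottleneck 3, flow now 9.
No augmenting path remains; maximum flow = 9.
By max-flow min-cut, the minimum cut capacity equals the max flow.
In the residual graph, reachable from Res: {Res, B, E}.
Min-cut edges: Res→A (4), B→D (2), E→Out (3); capacity 4 + 2 + 3 = 9.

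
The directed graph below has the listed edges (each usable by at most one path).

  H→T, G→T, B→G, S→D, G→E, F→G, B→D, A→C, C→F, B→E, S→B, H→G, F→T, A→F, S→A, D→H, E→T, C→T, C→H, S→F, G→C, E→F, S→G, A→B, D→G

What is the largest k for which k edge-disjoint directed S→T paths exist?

5

Assign every edge capacity 1; by Menger, the answer equals the max flow.
Path S→F→T (+1); total 1.
Path S→G→T (+1); total 2.
Path S→A→C→T (+1); total 3.
Path S→B→E→T (+1); total 4.
Path S→D→H→T (+1); total 5.
No residual S→T path; max flow = 5.
Certifying cut of size 5: {S→A, S→B, S→D, S→F, S→G}.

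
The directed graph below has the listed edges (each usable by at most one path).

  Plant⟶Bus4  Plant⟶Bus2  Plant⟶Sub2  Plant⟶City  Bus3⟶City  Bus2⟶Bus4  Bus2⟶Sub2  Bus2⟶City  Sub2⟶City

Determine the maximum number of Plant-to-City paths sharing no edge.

Assign every edge capacity 1; by Menger, the answer equals the max flow.
Path Plant→City (+1); total 1.
Path Plant→Bus2→City (+1); total 2.
Path Plant→Sub2→City (+1); total 3.
No residual Plant→City path; max flow = 3.
Certifying cut of size 3: {Plant→Bus2, Plant→City, Plant→Sub2}.

3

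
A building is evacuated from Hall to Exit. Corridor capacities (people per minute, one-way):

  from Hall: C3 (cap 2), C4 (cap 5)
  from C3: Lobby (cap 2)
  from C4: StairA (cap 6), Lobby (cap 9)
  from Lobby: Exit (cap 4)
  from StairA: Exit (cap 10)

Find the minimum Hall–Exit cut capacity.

7

Augment Hall→C3→Lobby→Exit: bottleneck 2, flow now 2.
Augment Hall→C4→Lobby→Exit: bottleneck 2, flow now 4.
Augment Hall→C4→StairA→Exit: bottleneck 3, flow now 7.
No augmenting path remains; maximum flow = 7.
By max-flow min-cut, the minimum cut capacity equals the max flow.
In the residual graph, reachable from Hall: {Hall}.
Min-cut edges: Hall→C3 (2), Hall→C4 (5); capacity 2 + 5 = 7.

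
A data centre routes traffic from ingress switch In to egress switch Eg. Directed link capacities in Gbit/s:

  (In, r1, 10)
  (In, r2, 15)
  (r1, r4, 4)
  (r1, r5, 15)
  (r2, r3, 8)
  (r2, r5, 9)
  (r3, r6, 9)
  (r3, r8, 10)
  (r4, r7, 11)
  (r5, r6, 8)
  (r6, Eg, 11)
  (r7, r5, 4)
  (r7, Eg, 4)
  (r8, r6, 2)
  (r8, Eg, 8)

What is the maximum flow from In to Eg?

20

Augment In→r1→r4→r7→Eg: bottleneck 4, flow now 4.
Augment In→r1→r5→r6→Eg: bottleneck 6, flow now 10.
Augment In→r2→r3→r6→Eg: bottleneck 5, flow now 15.
Augment In→r2→r3→r8→Eg: bottleneck 3, flow now 18.
Augment In→r2→r5→r6→r3→r8→Eg: bottleneck 2, flow now 20. (uses reverse residual edge)
No augmenting path remains; maximum flow = 20.
In the residual graph, reachable from In: {In, r1, r2, r5}.
Min-cut edges: r1→r4 (4), r2→r3 (8), r5→r6 (8); capacity 4 + 8 + 8 = 20.
This cut is saturated, so no flow can exceed 20.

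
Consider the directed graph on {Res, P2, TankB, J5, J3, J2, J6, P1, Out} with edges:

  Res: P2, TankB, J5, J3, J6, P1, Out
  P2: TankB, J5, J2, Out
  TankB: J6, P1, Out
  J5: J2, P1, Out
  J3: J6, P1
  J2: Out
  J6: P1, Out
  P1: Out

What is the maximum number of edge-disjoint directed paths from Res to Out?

Assign every edge capacity 1; by Menger, the answer equals the max flow.
Path Res→Out (+1); total 1.
Path Res→P2→Out (+1); total 2.
Path Res→TankB→Out (+1); total 3.
Path Res→J5→Out (+1); total 4.
Path Res→J6→Out (+1); total 5.
Path Res→P1→Out (+1); total 6.
No residual Res→Out path; max flow = 6.
Certifying cut of size 6: {J6→Out, P1→Out, Res→J5, Res→Out, Res→P2, Res→TankB}.

6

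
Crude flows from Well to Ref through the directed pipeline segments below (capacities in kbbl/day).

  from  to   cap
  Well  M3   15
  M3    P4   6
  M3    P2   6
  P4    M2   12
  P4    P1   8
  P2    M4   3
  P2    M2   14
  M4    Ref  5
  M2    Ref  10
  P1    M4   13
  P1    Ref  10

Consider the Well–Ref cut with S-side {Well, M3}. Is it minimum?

Given cut capacity: 6 + 6 = 12.
Augment Well→M3→P4→M2→Ref: bottleneck 6, flow now 6.
Augment Well→M3→P2→M4→Ref: bottleneck 3, flow now 9.
Augment Well→M3→P2→M2→Ref: bottleneck 3, flow now 12.
No augmenting path remains; maximum flow = 12.
Cut capacity 12 equals the max flow, so it is a minimum cut.

Yes — it is a minimum cut (capacity 12).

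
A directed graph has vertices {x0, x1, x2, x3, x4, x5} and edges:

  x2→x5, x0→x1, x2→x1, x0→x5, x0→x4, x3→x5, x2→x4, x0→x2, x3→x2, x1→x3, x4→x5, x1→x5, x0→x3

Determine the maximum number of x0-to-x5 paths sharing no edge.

Assign every edge capacity 1; by Menger, the answer equals the max flow.
Path x0→x5 (+1); total 1.
Path x0→x1→x5 (+1); total 2.
Path x0→x2→x5 (+1); total 3.
Path x0→x3→x5 (+1); total 4.
Path x0→x4→x5 (+1); total 5.
No residual x0→x5 path; max flow = 5.
Certifying cut of size 5: {x0→x1, x0→x2, x0→x3, x0→x4, x0→x5}.

5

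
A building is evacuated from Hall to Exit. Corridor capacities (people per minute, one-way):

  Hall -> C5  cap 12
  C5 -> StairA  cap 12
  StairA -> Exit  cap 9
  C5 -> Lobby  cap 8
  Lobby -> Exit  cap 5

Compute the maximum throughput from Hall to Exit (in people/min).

Augment Hall→C5→StairA→Exit: bottleneck 9, flow now 9.
Augment Hall→C5→Lobby→Exit: bottleneck 3, flow now 12.
No augmenting path remains; maximum flow = 12.
In the residual graph, reachable from Hall: {Hall}.
Min-cut edges: Hall→C5 (12); capacity 12 = 12.
This cut is saturated, so no flow can exceed 12.

12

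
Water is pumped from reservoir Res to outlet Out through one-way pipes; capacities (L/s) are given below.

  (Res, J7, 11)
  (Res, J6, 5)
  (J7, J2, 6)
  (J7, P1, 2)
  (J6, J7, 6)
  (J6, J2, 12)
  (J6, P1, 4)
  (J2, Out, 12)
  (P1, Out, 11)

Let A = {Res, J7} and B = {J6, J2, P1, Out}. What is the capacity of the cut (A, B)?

Edges leaving {Res, J7}: Res→J6 (5), J7→J2 (6), J7→P1 (2).
Cut capacity = 5 + 6 + 2 = 13.

13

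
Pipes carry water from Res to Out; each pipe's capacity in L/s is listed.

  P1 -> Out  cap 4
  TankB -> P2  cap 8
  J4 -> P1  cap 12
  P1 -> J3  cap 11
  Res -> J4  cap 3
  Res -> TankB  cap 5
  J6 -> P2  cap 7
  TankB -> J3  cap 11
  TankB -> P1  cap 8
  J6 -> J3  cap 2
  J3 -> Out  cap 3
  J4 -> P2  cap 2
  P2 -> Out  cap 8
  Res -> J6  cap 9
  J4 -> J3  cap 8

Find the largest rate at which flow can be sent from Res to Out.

Augment Res→J4→P1→Out: bottleneck 3, flow now 3.
Augment Res→J6→P2→Out: bottleneck 7, flow now 10.
Augment Res→J6→J3→Out: bottleneck 2, flow now 12.
Augment Res→TankB→P1→Out: bottleneck 1, flow now 13.
Augment Res→TankB→P2→Out: bottleneck 1, flow now 14.
Augment Res→TankB→J3→Out: bottleneck 1, flow now 15.
No augmenting path remains; maximum flow = 15.
In the residual graph, reachable from Res: {Res, J4, J6, TankB, P1, P2, J3}.
Min-cut edges: P1→Out (4), P2→Out (8), J3→Out (3); capacity 4 + 8 + 3 = 15.
This cut is saturated, so no flow can exceed 15.

15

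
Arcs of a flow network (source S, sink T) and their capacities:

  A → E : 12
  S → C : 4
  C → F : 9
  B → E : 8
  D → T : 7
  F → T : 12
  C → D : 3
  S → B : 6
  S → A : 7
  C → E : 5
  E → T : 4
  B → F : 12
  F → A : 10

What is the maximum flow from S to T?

14

Augment S→A→E→T: bottleneck 4, flow now 4.
Augment S→B→F→T: bottleneck 6, flow now 10.
Augment S→C→D→T: bottleneck 3, flow now 13.
Augment S→C→F→T: bottleneck 1, flow now 14.
No augmenting path remains; maximum flow = 14.
In the residual graph, reachable from S: {S, A, E}.
Min-cut edges: S→B (6), S→C (4), E→T (4); capacity 6 + 4 + 4 = 14.
This cut is saturated, so no flow can exceed 14.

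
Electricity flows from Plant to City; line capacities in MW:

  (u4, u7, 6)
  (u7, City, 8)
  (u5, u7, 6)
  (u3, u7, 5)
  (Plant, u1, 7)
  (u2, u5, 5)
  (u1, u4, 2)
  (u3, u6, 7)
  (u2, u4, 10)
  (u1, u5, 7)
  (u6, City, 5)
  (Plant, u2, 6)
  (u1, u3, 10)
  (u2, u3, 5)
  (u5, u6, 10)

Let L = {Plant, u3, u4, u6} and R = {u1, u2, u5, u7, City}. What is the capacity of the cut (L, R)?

29

Edges leaving {Plant, u3, u4, u6}: Plant→u1 (7), Plant→u2 (6), u3→u7 (5), u4→u7 (6), u6→City (5).
Cut capacity = 7 + 6 + 5 + 6 + 5 = 29.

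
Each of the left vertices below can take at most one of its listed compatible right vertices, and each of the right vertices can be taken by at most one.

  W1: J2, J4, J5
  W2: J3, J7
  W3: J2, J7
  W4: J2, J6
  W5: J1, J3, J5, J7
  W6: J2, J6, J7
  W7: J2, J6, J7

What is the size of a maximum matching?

6

Unit-capacity flow: source→left, listed edges, right→sink; max matching = max flow.
Augmenting path W1→J2 (+1); matched 1.
Augmenting path W2→J3 (+1); matched 2.
Augmenting path W3→J7 (+1); matched 3.
Augmenting path W4→J6 (+1); matched 4.
Augmenting path W5→J1 (+1); matched 5.
Augmenting path W6→J2→W1→J4 (+1); matched 6.
No augmenting path remains; maximum matching = 6.
König certificate: {W1, W2, W5, J2, J6, J7} is a vertex cover of size 6 (every listed pair touches it), so no matching can be larger.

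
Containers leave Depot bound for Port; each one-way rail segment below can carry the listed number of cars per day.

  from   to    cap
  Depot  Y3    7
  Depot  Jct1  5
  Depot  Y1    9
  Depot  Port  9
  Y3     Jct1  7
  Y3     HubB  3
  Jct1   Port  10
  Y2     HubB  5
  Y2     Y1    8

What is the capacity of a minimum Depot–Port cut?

Augment Depot→Port: bottleneck 9, flow now 9.
Augment Depot→Jct1→Port: bottleneck 5, flow now 14.
Augment Depot→Y3→Jct1→Port: bottleneck 5, flow now 19.
No augmenting path remains; maximum flow = 19.
By max-flow min-cut, the minimum cut capacity equals the max flow.
In the residual graph, reachable from Depot: {Depot, Y3, Jct1, HubB, Y1}.
Min-cut edges: Depot→Port (9), Jct1→Port (10); capacity 9 + 10 = 19.

19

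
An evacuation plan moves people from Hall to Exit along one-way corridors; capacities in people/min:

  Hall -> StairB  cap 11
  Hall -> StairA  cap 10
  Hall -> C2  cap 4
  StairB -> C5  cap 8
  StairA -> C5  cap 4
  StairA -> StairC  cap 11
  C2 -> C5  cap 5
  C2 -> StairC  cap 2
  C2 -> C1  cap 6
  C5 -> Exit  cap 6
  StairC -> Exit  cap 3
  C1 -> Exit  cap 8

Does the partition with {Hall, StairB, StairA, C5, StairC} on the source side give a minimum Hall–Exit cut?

Yes — it is a minimum cut (capacity 13).

Given cut capacity: 4 + 6 + 3 = 13.
Augment Hall→StairB→C5→Exit: bottleneck 6, flow now 6.
Augment Hall→StairA→StairC→Exit: bottleneck 3, flow now 9.
Augment Hall→C2→C1→Exit: bottleneck 4, flow now 13.
No augmenting path remains; maximum flow = 13.
Cut capacity 13 equals the max flow, so it is a minimum cut.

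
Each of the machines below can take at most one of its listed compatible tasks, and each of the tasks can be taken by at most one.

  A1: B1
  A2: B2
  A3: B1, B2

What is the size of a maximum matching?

Unit-capacity flow: source→left, listed edges, right→sink; max matching = max flow.
Augmenting path A1→B1 (+1); matched 1.
Augmenting path A2→B2 (+1); matched 2.
No augmenting path remains; maximum matching = 2.
König certificate: {B1, B2} is a vertex cover of size 2 (every listed pair touches it), so no matching can be larger.

2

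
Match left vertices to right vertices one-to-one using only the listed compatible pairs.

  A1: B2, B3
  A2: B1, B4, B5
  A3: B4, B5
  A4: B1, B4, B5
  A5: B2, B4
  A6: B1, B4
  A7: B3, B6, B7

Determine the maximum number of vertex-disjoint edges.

6

Unit-capacity flow: source→left, listed edges, right→sink; max matching = max flow.
Augmenting path A1→B2 (+1); matched 1.
Augmenting path A2→B1 (+1); matched 2.
Augmenting path A3→B4 (+1); matched 3.
Augmenting path A4→B5 (+1); matched 4.
Augmenting path A7→B3 (+1); matched 5.
Augmenting path A5→B2→A1→B3→A7→B6 (+1); matched 6.
No augmenting path remains; maximum matching = 6.
König certificate: {A1, A5, A7, B1, B4, B5} is a vertex cover of size 6 (every listed pair touches it), so no matching can be larger.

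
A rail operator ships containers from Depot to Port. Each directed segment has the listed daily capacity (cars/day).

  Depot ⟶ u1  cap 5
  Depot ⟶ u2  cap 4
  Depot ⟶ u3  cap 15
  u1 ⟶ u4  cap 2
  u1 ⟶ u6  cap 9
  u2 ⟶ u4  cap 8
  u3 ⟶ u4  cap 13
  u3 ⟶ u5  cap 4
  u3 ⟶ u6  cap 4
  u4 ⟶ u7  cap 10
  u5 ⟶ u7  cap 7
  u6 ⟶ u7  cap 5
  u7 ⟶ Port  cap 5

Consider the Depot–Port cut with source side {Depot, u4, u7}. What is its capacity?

Edges leaving {Depot, u4, u7}: Depot→u1 (5), Depot→u2 (4), Depot→u3 (15), u7→Port (5).
Cut capacity = 5 + 4 + 15 + 5 = 29.

29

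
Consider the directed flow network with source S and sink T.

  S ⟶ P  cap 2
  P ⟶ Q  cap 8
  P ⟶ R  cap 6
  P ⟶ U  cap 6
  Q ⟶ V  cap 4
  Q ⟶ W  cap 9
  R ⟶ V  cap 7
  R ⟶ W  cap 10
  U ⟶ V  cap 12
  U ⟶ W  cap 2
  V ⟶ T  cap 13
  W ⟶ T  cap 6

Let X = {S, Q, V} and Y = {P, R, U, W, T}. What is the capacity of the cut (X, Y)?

24

Edges leaving {S, Q, V}: S→P (2), Q→W (9), V→T (13).
Cut capacity = 2 + 9 + 13 = 24.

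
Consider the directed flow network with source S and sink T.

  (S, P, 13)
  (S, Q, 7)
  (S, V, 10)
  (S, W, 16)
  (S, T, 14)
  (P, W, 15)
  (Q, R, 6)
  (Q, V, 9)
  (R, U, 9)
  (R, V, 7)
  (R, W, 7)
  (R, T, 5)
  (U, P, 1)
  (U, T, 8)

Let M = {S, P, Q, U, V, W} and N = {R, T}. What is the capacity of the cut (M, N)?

Edges leaving {S, P, Q, U, V, W}: S→T (14), Q→R (6), U→T (8).
Cut capacity = 14 + 6 + 8 = 28.

28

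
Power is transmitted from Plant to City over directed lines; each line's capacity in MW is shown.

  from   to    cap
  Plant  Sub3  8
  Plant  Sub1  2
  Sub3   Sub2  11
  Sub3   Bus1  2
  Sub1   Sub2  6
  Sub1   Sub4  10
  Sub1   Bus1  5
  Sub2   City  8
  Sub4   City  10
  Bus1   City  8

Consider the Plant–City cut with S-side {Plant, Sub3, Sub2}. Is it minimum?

Given cut capacity: 2 + 2 + 8 = 12.
Augment Plant→Sub3→Sub2→City: bottleneck 8, flow now 8.
Augment Plant→Sub1→Sub4→City: bottleneck 2, flow now 10.
No augmenting path remains; maximum flow = 10.
In the residual graph, reachable from Plant: {Plant}.
Min-cut edges: Plant→Sub3 (8), Plant→Sub1 (2); capacity 8 + 2 = 10.
Cut capacity 12 exceeds the max flow 10, so it is not minimum.

No — its capacity is 12, but the minimum cut has capacity 10.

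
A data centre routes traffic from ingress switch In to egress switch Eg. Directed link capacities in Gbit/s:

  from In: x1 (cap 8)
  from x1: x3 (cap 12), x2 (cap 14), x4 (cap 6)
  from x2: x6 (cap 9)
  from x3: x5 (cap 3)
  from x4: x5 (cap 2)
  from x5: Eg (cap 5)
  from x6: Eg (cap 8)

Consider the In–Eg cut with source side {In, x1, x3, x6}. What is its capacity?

Edges leaving {In, x1, x3, x6}: x1→x2 (14), x1→x4 (6), x3→x5 (3), x6→Eg (8).
Cut capacity = 14 + 6 + 3 + 8 = 31.

31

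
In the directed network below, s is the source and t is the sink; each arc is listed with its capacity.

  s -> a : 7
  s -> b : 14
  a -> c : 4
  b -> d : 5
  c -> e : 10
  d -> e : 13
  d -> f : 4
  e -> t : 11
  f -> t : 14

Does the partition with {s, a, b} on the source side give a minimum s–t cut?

Yes — it is a minimum cut (capacity 9).

Given cut capacity: 4 + 5 = 9.
Augment s→a→c→e→t: bottleneck 4, flow now 4.
Augment s→b→d→e→t: bottleneck 5, flow now 9.
No augmenting path remains; maximum flow = 9.
Cut capacity 9 equals the max flow, so it is a minimum cut.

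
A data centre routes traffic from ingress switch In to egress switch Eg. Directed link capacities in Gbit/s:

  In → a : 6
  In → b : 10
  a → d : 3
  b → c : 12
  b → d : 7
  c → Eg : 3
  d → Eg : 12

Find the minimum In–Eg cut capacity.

Augment In→a→d→Eg: bottleneck 3, flow now 3.
Augment In→b→c→Eg: bottleneck 3, flow now 6.
Augment In→b→d→Eg: bottleneck 7, flow now 13.
No augmenting path remains; maximum flow = 13.
By max-flow min-cut, the minimum cut capacity equals the max flow.
In the residual graph, reachable from In: {In, a}.
Min-cut edges: In→b (10), a→d (3); capacity 10 + 3 = 13.

13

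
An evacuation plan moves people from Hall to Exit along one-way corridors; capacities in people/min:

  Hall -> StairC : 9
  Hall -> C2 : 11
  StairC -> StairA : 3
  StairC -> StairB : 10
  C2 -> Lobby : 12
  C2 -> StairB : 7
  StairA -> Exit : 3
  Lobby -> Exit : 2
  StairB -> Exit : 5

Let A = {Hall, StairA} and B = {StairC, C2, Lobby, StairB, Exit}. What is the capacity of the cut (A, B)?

23

Edges leaving {Hall, StairA}: Hall→StairC (9), Hall→C2 (11), StairA→Exit (3).
Cut capacity = 9 + 11 + 3 = 23.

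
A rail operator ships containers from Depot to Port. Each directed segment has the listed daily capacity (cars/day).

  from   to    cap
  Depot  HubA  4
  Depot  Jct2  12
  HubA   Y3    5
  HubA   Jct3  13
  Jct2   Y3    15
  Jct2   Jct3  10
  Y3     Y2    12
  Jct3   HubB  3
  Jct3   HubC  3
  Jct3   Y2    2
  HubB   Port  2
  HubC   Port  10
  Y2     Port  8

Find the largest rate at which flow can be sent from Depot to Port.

Augment Depot→HubA→Y3→Y2→Port: bottleneck 4, flow now 4.
Augment Depot→Jct2→Y3→Y2→Port: bottleneck 4, flow now 8.
Augment Depot→Jct2→Jct3→HubB→Port: bottleneck 2, flow now 10.
Augment Depot→Jct2→Jct3→HubC→Port: bottleneck 3, flow now 13.
No augmenting path remains; maximum flow = 13.
In the residual graph, reachable from Depot: {Depot, HubA, Jct2, Y3, Jct3, HubB, Y2}.
Min-cut edges: Jct3→HubC (3), HubB→Port (2), Y2→Port (8); capacity 3 + 2 + 8 = 13.
This cut is saturated, so no flow can exceed 13.

13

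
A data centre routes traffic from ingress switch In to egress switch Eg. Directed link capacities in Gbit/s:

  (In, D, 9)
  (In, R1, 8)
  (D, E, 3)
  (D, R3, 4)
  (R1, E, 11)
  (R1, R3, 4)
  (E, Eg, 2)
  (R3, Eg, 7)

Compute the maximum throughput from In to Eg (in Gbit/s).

Augment In→D→E→Eg: bottleneck 2, flow now 2.
Augment In→D→R3→Eg: bottleneck 4, flow now 6.
Augment In→R1→R3→Eg: bottleneck 3, flow now 9.
No augmenting path remains; maximum flow = 9.
In the residual graph, reachable from In: {In, D, R1, E, R3}.
Min-cut edges: E→Eg (2), R3→Eg (7); capacity 2 + 7 = 9.
This cut is saturated, so no flow can exceed 9.

9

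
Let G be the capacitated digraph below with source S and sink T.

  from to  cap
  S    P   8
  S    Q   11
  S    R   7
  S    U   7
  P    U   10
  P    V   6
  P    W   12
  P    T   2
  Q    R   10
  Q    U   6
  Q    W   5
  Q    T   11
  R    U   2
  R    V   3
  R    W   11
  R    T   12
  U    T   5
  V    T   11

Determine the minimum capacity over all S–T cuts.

Augment S→P→T: bottleneck 2, flow now 2.
Augment S→Q→T: bottleneck 11, flow now 13.
Augment S→R→T: bottleneck 7, flow now 20.
Augment S→U→T: bottleneck 5, flow now 25.
Augment S→P→V→T: bottleneck 6, flow now 31.
No augmenting path remains; maximum flow = 31.
By max-flow min-cut, the minimum cut capacity equals the max flow.
In the residual graph, reachable from S: {S, U}.
Min-cut edges: S→P (8), S→Q (11), S→R (7), U→T (5); capacity 8 + 11 + 7 + 5 = 31.

31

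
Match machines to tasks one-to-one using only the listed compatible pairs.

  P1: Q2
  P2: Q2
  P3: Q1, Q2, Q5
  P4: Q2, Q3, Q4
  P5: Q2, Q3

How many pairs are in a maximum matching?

4

Unit-capacity flow: source→left, listed edges, right→sink; max matching = max flow.
Augmenting path P1→Q2 (+1); matched 1.
Augmenting path P3→Q1 (+1); matched 2.
Augmenting path P4→Q3 (+1); matched 3.
Augmenting path P5→Q3→P4→Q4 (+1); matched 4.
No augmenting path remains; maximum matching = 4.
König certificate: {P3, P4, P5, Q2} is a vertex cover of size 4 (every listed pair touches it), so no matching can be larger.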